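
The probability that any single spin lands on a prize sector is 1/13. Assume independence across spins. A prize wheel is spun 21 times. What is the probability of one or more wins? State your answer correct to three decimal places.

0.814

P(at least one) = 1 − P(none) = 1 − (1 − 0.076923)^21
= 1 − 0.18621 = 0.81379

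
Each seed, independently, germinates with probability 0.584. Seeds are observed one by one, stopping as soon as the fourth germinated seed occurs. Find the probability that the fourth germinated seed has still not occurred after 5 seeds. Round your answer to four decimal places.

0.6901

Needing more than 5 seeds ⇔ fewer than 4 successes in the first 5. With X ~ Binomial(5, 0.584), P(Y > 5) = P(X ≤ 3).
  k=0: C(5,0)·0.584^0·0.416^5 = 0.012459
  k=1: C(5,1)·0.584^1·0.416^4 = 0.087449
  k=2: C(5,2)·0.584^2·0.416^3 = 0.245531
  k=3: C(5,3)·0.584^3·0.416^2 = 0.344687
P(X ≤ 3) = 0.690126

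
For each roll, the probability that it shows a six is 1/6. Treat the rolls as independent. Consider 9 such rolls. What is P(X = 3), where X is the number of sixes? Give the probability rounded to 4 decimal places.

X ~ Binomial(n=9, p=0.166667).
P(X=3) = C(9,3) · p^3 · (1−p)^6
= 84 · 0.0046296 · 0.3349 = 0.130238

0.1302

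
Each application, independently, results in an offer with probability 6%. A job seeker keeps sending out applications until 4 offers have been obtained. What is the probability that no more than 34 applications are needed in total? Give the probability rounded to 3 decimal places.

0.145

Finishing within 34 applications ⇔ at least 4 successes in the first 34. With X ~ Binomial(34, 0.06), P(Y ≤ 34) = 1 − P(X ≤ 3).
  k=0: C(34,0)·0.06^0·0.94^34 = 0.12200
  k=1: C(34,1)·0.06^1·0.94^33 = 0.26476
  k=2: C(34,2)·0.06^2·0.94^32 = 0.27884
  k=3: C(34,3)·0.06^3·0.94^31 = 0.18985
1 − 0.85544 = 0.14456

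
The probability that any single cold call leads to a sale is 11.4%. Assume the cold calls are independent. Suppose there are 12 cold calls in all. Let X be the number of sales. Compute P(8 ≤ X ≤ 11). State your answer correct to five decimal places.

0.00001

X ~ Binomial(12, 0.114); P(8 ≤ X ≤ 11) = Σ C(12,k) p^k (1−p)^(12−k) over k:
  k=8: C(12,8)·0.114^8·0.886^4 = 0.0000087
  k=9: C(12,9)·0.114^9·0.886^3 = 0.0000005
  k=10: C(12,10)·0.114^10·0.886^2 = 0.0000000
  k=11: C(12,11)·0.114^11·0.886^1 = 0.0000000
Total = 0.0000092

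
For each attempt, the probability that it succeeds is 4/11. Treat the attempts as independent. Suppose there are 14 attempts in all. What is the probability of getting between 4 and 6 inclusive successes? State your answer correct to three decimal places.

0.595

X ~ Binomial(14, 0.363636); P(4 ≤ X ≤ 6) = Σ C(14,k) p^k (1−p)^(14−k) over k:
  k=4: C(14,4)·0.363636^4·0.636364^10 = 0.19061
  k=5: C(14,5)·0.363636^5·0.636364^9 = 0.21785
  k=6: C(14,6)·0.363636^6·0.636364^8 = 0.18672
Total = 0.59519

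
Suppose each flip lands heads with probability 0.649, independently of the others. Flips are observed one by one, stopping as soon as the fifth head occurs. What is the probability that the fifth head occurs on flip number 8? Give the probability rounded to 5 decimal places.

0.17427

Y = trial on which the fifth success occurs; negative binomial, r=5, p=0.649.
P(Y=8) = C(7,4) · p^5 · (1−p)^3
= 35 · 0.11514 · 0.043244 = 0.1742661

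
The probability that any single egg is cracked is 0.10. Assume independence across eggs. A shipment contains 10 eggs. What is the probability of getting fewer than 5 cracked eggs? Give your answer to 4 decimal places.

X ~ Binomial(10, 0.10); P(X ≤ 4) = Σ C(10,k) p^k (1−p)^(10−k) over k:
  k=0: C(10,0)·0.10^0·0.90^10 = 0.348678
  k=1: C(10,1)·0.10^1·0.90^9 = 0.387420
  k=2: C(10,2)·0.10^2·0.90^8 = 0.193710
  k=3: C(10,3)·0.10^3·0.90^7 = 0.057396
  k=4: C(10,4)·0.10^4·0.90^6 = 0.011160
Total = 0.998365

0.9984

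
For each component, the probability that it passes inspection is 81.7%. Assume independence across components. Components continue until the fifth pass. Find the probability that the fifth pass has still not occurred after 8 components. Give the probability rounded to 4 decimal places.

0.0420

Needing more than 8 components ⇔ fewer than 5 successes in the first 8. With X ~ Binomial(8, 0.817), P(Y > 8) = P(X ≤ 4).
  k=0: C(8,0)·0.817^0·0.183^8 = 0.000001
  k=1: C(8,1)·0.817^1·0.183^7 = 0.000045
  k=2: C(8,2)·0.817^2·0.183^6 = 0.000702
  k=3: C(8,3)·0.817^3·0.183^5 = 0.006268
  k=4: C(8,4)·0.817^4·0.183^4 = 0.034978
P(X ≤ 4) = 0.041994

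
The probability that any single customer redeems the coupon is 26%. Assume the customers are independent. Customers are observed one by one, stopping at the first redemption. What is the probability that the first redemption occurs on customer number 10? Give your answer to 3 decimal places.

0.017

Geometric (trials to first success), p = 0.26.
P(Y = 10) = (1−p)^9 · p = 0.06654 · 0.26 = 0.01730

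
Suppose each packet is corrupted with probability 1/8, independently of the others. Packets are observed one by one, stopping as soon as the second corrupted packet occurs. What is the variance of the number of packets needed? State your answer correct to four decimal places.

112.0000

Y = total packets until the second success; negative binomial with r=2, p=0.125.
Var(Y) = r(1−p)/p² = 2·0.875 / 0.125² = 112.000000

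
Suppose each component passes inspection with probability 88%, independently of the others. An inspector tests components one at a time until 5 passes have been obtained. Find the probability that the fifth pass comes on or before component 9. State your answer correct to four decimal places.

0.9979

Finishing within 9 components ⇔ at least 5 successes in the first 9. With X ~ Binomial(9, 0.88), P(Y ≤ 9) = 1 − P(X ≤ 4).
  k=0: C(9,0)·0.88^0·0.12^9 = 0.000000
  k=1: C(9,1)·0.88^1·0.12^8 = 0.000000
  k=2: C(9,2)·0.88^2·0.12^7 = 0.000010
  k=3: C(9,3)·0.88^3·0.12^6 = 0.000171
  k=4: C(9,4)·0.88^4·0.12^5 = 0.001880
1 − 0.002061 = 0.997939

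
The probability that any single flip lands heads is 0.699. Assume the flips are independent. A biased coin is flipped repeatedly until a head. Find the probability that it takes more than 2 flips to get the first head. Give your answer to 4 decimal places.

0.0906

Y = number of flips to the first success; geometric, p = 0.699.
P(Y > 2) = P(first 2 all fail) = (1−p)^2 = 0.090601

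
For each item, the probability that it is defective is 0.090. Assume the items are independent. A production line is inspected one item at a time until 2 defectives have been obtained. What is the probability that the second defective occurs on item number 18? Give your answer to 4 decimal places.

Y = trial on which the second success occurs; negative binomial, r=2, p=0.09.
P(Y=18) = C(17,1) · p^2 · (1−p)^16
= 17 · 0.0081 · 0.22114 = 0.030451

0.0305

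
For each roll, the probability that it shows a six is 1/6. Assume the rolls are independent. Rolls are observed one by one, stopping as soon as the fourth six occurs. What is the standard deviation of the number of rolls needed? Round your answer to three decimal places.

Y = total rolls until the fourth success; negative binomial with r=4, p=0.166667.
SD(Y) = √[r(1−p)/p²] = √(120.00000) = 10.95445

10.954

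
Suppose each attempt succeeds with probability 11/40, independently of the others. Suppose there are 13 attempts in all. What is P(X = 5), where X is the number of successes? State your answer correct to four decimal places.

X ~ Binomial(n=13, p=0.275).
P(X=5) = C(13,5) · p^5 · (1−p)^8
= 1287 · 0.0015728 · 0.076332 = 0.154506

0.1545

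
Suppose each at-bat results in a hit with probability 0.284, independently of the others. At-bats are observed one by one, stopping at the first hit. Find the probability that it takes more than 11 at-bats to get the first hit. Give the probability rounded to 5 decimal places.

Y = number of at-bats to the first success; geometric, p = 0.284.
P(Y > 11) = P(first 11 all fail) = (1−p)^11 = 0.0253538

0.02535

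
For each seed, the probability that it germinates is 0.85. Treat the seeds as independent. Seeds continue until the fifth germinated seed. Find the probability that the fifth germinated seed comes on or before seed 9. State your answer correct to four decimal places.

0.9944

Finishing within 9 seeds ⇔ at least 5 successes in the first 9. With X ~ Binomial(9, 0.85), P(Y ≤ 9) = 1 − P(X ≤ 4).
  k=0: C(9,0)·0.85^0·0.15^9 = 0.000000
  k=1: C(9,1)·0.85^1·0.15^8 = 0.000002
  k=2: C(9,2)·0.85^2·0.15^7 = 0.000044
  k=3: C(9,3)·0.85^3·0.15^6 = 0.000588
  k=4: C(9,4)·0.85^4·0.15^5 = 0.004995
1 − 0.005629 = 0.994371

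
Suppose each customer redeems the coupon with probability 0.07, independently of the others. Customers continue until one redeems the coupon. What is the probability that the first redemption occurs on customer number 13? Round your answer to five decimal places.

Geometric (trials to first success), p = 0.07.
P(Y = 13) = (1−p)^12 · p = 0.4186 · 0.07 = 0.0293017

0.02930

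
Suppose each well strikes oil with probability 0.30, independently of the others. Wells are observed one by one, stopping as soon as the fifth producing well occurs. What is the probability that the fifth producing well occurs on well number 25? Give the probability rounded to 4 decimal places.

0.0206

Y = trial on which the fifth success occurs; negative binomial, r=5, p=0.30.
P(Y=25) = C(24,4) · p^5 · (1−p)^20
= 10626 · 0.00243 · 0.00079792 = 0.020603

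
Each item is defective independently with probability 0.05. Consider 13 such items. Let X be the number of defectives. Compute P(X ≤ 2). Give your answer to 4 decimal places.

0.9755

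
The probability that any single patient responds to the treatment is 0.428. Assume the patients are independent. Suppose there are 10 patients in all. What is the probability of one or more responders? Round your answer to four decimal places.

0.9963

P(at least one) = 1 − P(none) = 1 − (1 − 0.428)^10
= 1 − 0.003749 = 0.996251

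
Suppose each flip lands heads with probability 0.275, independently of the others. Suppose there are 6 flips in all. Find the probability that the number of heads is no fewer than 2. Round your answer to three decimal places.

0.524

X ~ Binomial(6, 0.275); P(X ≥ 2) = Σ C(6,k) p^k (1−p)^(6−k) over k:
  k=2: C(6,2)·0.275^2·0.725^4 = 0.31341
  k=3: C(6,3)·0.275^3·0.725^3 = 0.15850
  k=4: C(6,4)·0.275^4·0.725^2 = 0.04509
  k=5: C(6,5)·0.275^5·0.725^1 = 0.00684
  k=6: C(6,6)·0.275^6·0.725^0 = 0.00043
Total = 0.52428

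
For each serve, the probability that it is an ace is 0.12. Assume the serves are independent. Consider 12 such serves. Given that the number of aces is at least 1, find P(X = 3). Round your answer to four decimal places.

X ~ Binomial(12, 0.12). Want P(X=3 | X≥1) = P(X=3) / P(X≥1).
P(X=3) = C(12,3)·0.12^3·0.88^9 = 0.120312
P(X≥1) = 1 − 0.215671 = 0.784329
Ratio = 0.120312 / 0.784329 = 0.153395

0.1534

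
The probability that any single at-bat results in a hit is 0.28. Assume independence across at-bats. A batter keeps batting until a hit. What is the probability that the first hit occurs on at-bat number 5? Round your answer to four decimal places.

Geometric (trials to first success), p = 0.28.
P(Y = 5) = (1−p)^4 · p = 0.26874 · 0.28 = 0.075247

0.0752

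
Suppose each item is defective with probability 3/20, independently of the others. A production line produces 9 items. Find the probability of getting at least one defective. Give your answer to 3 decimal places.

0.768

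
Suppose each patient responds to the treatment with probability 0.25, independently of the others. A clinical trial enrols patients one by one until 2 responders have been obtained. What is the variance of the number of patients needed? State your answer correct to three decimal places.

Y = total patients until the second success; negative binomial with r=2, p=0.25.
Var(Y) = r(1−p)/p² = 2·0.75 / 0.25² = 24.00000

24.000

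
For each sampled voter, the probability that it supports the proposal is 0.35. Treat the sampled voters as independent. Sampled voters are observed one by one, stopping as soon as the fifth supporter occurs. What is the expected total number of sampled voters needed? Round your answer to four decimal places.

14.2857

Y = total sampled voters until the fifth success; negative binomial with r=5, p=0.35.
E[Y] = r / p = 5 / 0.35 = 14.285714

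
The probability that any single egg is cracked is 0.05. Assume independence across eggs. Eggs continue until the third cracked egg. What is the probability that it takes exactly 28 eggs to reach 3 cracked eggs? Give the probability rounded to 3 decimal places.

0.012

Y = trial on which the third success occurs; negative binomial, r=3, p=0.05.
P(Y=28) = C(27,2) · p^3 · (1−p)^25
= 351 · 0.000125 · 0.27739 = 0.01217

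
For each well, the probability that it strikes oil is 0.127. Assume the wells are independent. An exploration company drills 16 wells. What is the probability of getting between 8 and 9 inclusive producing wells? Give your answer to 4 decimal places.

X ~ Binomial(16, 0.127); P(8 ≤ X ≤ 9) = Σ C(16,k) p^k (1−p)^(16−k) over k:
  k=8: C(16,8)·0.127^8·0.873^8 = 0.000294
  k=9: C(16,9)·0.127^9·0.873^7 = 0.000038
Total = 0.000332

0.0003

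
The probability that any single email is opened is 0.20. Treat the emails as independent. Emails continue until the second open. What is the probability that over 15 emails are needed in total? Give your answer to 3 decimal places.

Needing more than 15 emails ⇔ fewer than 2 successes in the first 15. With X ~ Binomial(15, 0.20), P(Y > 15) = P(X ≤ 1).
  k=0: C(15,0)·0.20^0·0.80^15 = 0.03518
  k=1: C(15,1)·0.20^1·0.80^14 = 0.13194
P(X ≤ 1) = 0.16713

0.167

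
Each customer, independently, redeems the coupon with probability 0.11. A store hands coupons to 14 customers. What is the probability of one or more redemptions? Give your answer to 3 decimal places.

0.804

P(at least one) = 1 − P(none) = 1 − (1 − 0.11)^14
= 1 − 0.19564 = 0.80436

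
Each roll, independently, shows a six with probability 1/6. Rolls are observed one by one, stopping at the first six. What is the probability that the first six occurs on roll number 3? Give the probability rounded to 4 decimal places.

Geometric (trials to first success), p = 0.166667.
P(Y = 3) = (1−p)^2 · p = 0.69444 · 0.166667 = 0.115741

0.1157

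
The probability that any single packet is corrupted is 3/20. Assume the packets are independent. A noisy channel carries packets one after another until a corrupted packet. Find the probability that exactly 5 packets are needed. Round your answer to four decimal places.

0.0783

Geometric (trials to first success), p = 0.15.
P(Y = 5) = (1−p)^4 · p = 0.52201 · 0.15 = 0.078301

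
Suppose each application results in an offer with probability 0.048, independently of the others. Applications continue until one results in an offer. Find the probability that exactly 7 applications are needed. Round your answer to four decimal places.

0.0357

Geometric (trials to first success), p = 0.048.
P(Y = 7) = (1−p)^6 · p = 0.74443 · 0.048 = 0.035732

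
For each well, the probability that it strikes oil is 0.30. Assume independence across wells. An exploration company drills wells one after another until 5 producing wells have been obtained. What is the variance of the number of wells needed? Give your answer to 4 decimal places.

Y = total wells until the fifth success; negative binomial with r=5, p=0.30.
Var(Y) = r(1−p)/p² = 5·0.70 / 0.30² = 38.888889

38.8889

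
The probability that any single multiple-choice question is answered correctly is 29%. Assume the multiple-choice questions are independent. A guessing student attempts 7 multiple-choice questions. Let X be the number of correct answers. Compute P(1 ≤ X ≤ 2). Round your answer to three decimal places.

X ~ Binomial(7, 0.29); P(1 ≤ X ≤ 2) = Σ C(7,k) p^k (1−p)^(7−k) over k:
  k=1: C(7,1)·0.29^1·0.71^6 = 0.26004
  k=2: C(7,2)·0.29^2·0.71^5 = 0.31864
Total = 0.57869

0.579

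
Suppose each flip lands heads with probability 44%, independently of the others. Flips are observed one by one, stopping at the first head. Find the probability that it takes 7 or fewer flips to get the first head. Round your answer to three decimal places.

0.983

Y = number of flips to the first success; geometric, p = 0.44.
P(Y ≤ 7) = 1 − (1−p)^7 = 1 − 0.01727 = 0.98273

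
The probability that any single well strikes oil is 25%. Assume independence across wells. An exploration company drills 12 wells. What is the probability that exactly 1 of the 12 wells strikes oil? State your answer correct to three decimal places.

X ~ Binomial(n=12, p=0.25).
P(X=1) = C(12,1) · p^1 · (1−p)^11
= 12 · 0.25 · 0.042235 = 0.12671

0.127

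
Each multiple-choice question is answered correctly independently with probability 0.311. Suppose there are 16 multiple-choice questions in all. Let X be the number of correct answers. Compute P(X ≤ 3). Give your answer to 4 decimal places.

X ~ Binomial(16, 0.311); P(X ≤ 3) = Σ C(16,k) p^k (1−p)^(16−k) over k:
  k=0: C(16,0)·0.311^0·0.689^16 = 0.002579
  k=1: C(16,1)·0.311^1·0.689^15 = 0.018628
  k=2: C(16,2)·0.311^2·0.689^14 = 0.063062
  k=3: C(16,3)·0.311^3·0.689^13 = 0.132837
Total = 0.217107

0.2171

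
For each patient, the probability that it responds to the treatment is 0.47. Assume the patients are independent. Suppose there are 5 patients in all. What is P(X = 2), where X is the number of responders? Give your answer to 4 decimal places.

0.3289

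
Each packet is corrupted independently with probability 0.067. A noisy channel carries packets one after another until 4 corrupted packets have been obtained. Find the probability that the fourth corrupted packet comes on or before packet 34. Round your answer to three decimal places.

Finishing within 34 packets ⇔ at least 4 successes in the first 34. With X ~ Binomial(34, 0.067), P(Y ≤ 34) = 1 − P(X ≤ 3).
  k=0: C(34,0)·0.067^0·0.933^34 = 0.09462
  k=1: C(34,1)·0.067^1·0.933^33 = 0.23102
  k=2: C(34,2)·0.067^2·0.933^32 = 0.27373
  k=3: C(34,3)·0.067^3·0.933^31 = 0.20968
1 − 0.80904 = 0.19096

0.191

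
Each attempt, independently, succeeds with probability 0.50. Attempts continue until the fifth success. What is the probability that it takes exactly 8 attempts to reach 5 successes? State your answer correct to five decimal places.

0.13672

Y = trial on which the fifth success occurs; negative binomial, r=5, p=0.50.
P(Y=8) = C(7,4) · p^5 · (1−p)^3
= 35 · 0.03125 · 0.125 = 0.1367188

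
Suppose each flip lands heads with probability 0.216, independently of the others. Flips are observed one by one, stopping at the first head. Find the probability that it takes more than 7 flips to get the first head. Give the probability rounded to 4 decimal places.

0.1821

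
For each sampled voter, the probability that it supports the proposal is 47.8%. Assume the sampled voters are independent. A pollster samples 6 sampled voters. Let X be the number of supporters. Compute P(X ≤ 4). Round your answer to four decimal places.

X ~ Binomial(6, 0.478); P(X ≤ 4) = Σ C(6,k) p^k (1−p)^(6−k) over k:
  k=0: C(6,0)·0.478^0·0.522^6 = 0.020231
  k=1: C(6,1)·0.478^1·0.522^5 = 0.111156
  k=2: C(6,2)·0.478^2·0.522^4 = 0.254466
  k=3: C(6,3)·0.478^3·0.522^3 = 0.310689
  k=4: C(6,4)·0.478^4·0.522^2 = 0.213375
Total = 0.909916

0.9099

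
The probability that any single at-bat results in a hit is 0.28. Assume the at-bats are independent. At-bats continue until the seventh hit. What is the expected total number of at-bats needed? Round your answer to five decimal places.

25.00000

Y = total at-bats until the seventh success; negative binomial with r=7, p=0.28.
E[Y] = r / p = 7 / 0.28 = 25.0000000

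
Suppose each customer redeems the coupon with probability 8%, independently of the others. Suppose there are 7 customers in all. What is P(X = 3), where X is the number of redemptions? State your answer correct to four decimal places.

0.0128

X ~ Binomial(n=7, p=0.08).
P(X=3) = C(7,3) · p^3 · (1−p)^4
= 35 · 0.000512 · 0.71639 = 0.012838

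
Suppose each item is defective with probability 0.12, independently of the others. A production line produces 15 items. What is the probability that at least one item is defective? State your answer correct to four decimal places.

P(at least one) = 1 − P(none) = 1 − (1 − 0.12)^15
= 1 − 0.146974 = 0.853026

0.8530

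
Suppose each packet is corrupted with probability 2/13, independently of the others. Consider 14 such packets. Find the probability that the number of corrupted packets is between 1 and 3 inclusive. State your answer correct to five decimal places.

X ~ Binomial(14, 0.153846); P(1 ≤ X ≤ 3) = Σ C(14,k) p^k (1−p)^(14−k) over k:
  k=1: C(14,1)·0.153846^1·0.846154^13 = 0.2455025
  k=2: C(14,2)·0.153846^2·0.846154^12 = 0.2901394
  k=3: C(14,3)·0.153846^3·0.846154^11 = 0.2110105
Total = 0.7466524

0.74665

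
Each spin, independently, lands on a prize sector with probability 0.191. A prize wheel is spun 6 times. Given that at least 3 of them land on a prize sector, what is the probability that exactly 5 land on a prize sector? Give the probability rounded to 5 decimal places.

X ~ Binomial(6, 0.191). Want P(X=5 | X≥3) = P(X=5) / P(X≥3).
P(X=5) = C(6,5)·0.191^5·0.809^1 = 0.0012339
P(X≥3) = 1 − 0.2803439 − 0.3971250 − 0.2343970 = 0.0881341
Ratio = 0.0012339 / 0.0881341 = 0.0139998

0.01400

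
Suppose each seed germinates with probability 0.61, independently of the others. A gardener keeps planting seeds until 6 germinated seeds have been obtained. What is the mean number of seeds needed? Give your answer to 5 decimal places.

9.83607

Y = total seeds until the sixth success; negative binomial with r=6, p=0.61.
E[Y] = r / p = 6 / 0.61 = 9.8360656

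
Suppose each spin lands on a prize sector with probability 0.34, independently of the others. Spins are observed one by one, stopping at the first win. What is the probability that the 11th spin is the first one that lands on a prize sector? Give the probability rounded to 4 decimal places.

Geometric (trials to first success), p = 0.34.
P(Y = 11) = (1−p)^10 · p = 0.015683 · 0.34 = 0.005332

0.0053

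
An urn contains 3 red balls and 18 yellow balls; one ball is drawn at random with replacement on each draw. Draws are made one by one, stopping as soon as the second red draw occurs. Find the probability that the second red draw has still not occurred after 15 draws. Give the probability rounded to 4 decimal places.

Needing more than 15 draws ⇔ fewer than 2 successes in the first 15. With X ~ Binomial(15, 0.142857), P(Y > 15) = P(X ≤ 1).
  k=0: C(15,0)·0.142857^0·0.857143^15 = 0.099037
  k=1: C(15,1)·0.142857^1·0.857143^14 = 0.247593
P(X ≤ 1) = 0.346630

0.3466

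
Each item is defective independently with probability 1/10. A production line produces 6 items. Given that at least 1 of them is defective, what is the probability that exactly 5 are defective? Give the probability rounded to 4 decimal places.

0.0001

X ~ Binomial(6, 0.10). Want P(X=5 | X≥1) = P(X=5) / P(X≥1).
P(X=5) = C(6,5)·0.10^5·0.90^1 = 0.000054
P(X≥1) = 1 − 0.531441 = 0.468559
Ratio = 0.000054 / 0.468559 = 0.000115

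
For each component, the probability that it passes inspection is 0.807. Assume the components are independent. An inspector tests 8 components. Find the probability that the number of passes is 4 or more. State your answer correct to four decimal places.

0.9911

X ~ Binomial(8, 0.807); P(X ≥ 4) = Σ C(8,k) p^k (1−p)^(8−k) over k:
  k=4: C(8,4)·0.807^4·0.193^4 = 0.041193
  k=5: C(8,5)·0.807^5·0.193^3 = 0.137793
  k=6: C(8,6)·0.807^6·0.193^2 = 0.288080
  k=7: C(8,7)·0.807^7·0.193^1 = 0.344161
  k=8: C(8,8)·0.807^8·0.193^0 = 0.179882
Total = 0.991110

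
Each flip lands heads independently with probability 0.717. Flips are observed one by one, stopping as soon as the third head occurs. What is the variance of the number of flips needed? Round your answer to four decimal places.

1.6515

Y = total flips until the third success; negative binomial with r=3, p=0.717.
Var(Y) = r(1−p)/p² = 3·0.283 / 0.717² = 1.651465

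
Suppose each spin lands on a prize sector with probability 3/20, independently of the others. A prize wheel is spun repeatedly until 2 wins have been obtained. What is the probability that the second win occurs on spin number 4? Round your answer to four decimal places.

0.0488

Y = trial on which the second success occurs; negative binomial, r=2, p=0.15.
P(Y=4) = C(3,1) · p^2 · (1−p)^2
= 3 · 0.0225 · 0.7225 = 0.048769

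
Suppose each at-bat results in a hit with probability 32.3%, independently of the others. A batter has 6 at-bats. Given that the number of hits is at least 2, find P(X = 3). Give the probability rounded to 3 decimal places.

X ~ Binomial(6, 0.323). Want P(X=3 | X≥2) = P(X=3) / P(X≥2).
P(X=3) = C(6,3)·0.323^3·0.677^3 = 0.20912
P(X≥2) = 1 − 0.09628 − 0.27561 = 0.62811
Ratio = 0.20912 / 0.62811 = 0.33294

0.333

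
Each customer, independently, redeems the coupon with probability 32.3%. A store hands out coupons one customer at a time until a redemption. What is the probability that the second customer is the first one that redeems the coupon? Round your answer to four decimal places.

0.2187

Geometric (trials to first success), p = 0.323.
P(Y = 2) = (1−p)^1 · p = 0.677 · 0.323 = 0.218671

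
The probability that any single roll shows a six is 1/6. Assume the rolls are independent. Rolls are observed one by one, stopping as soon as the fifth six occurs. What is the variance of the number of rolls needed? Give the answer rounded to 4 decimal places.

150.0000

Y = total rolls until the fifth success; negative binomial with r=5, p=0.166667.
Var(Y) = r(1−p)/p² = 5·0.833333 / 0.166667² = 150.000000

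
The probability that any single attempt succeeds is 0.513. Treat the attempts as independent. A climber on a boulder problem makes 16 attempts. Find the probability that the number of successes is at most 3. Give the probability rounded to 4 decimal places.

0.0081

X ~ Binomial(16, 0.513); P(X ≤ 3) = Σ C(16,k) p^k (1−p)^(16−k) over k:
  k=0: C(16,0)·0.513^0·0.487^16 = 0.000010
  k=1: C(16,1)·0.513^1·0.487^15 = 0.000169
  k=2: C(16,2)·0.513^2·0.487^14 = 0.001333
  k=3: C(16,3)·0.513^3·0.487^13 = 0.006553
Total = 0.008064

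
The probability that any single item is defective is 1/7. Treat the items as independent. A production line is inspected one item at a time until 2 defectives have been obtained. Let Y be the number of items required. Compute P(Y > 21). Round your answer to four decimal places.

0.1767

Needing more than 21 items ⇔ fewer than 2 successes in the first 21. With X ~ Binomial(21, 0.142857), P(Y > 21) = P(X ≤ 1).
  k=0: C(21,0)·0.142857^0·0.857143^21 = 0.039275
  k=1: C(21,1)·0.142857^1·0.857143^20 = 0.137463
P(X ≤ 1) = 0.176738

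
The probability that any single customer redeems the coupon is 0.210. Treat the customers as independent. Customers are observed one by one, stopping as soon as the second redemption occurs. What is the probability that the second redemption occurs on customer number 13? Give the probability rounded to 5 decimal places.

Y = trial on which the second success occurs; negative binomial, r=2, p=0.21.
P(Y=13) = C(12,1) · p^2 · (1−p)^11
= 12 · 0.0441 · 0.074799 = 0.0395838

0.03958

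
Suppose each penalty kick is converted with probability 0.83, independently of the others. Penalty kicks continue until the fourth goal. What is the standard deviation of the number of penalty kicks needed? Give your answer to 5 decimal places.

Y = total penalty kicks until the fourth success; negative binomial with r=4, p=0.83.
SD(Y) = √[r(1−p)/p²] = √(0.9870809) = 0.9935194

0.99352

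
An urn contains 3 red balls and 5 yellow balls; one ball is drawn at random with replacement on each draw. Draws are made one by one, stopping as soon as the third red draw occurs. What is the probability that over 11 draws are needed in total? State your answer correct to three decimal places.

Needing more than 11 draws ⇔ fewer than 3 successes in the first 11. With X ~ Binomial(11, 0.375), P(Y > 11) = P(X ≤ 2).
  k=0: C(11,0)·0.375^0·0.625^11 = 0.00568
  k=1: C(11,1)·0.375^1·0.625^10 = 0.03752
  k=2: C(11,2)·0.375^2·0.625^9 = 0.11255
P(X ≤ 2) = 0.15575

0.156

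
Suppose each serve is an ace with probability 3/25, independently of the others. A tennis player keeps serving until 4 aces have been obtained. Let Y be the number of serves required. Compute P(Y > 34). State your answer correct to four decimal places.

0.4047

Needing more than 34 serves ⇔ fewer than 4 successes in the first 34. With X ~ Binomial(34, 0.12), P(Y > 34) = P(X ≤ 3).
  k=0: C(34,0)·0.12^0·0.88^34 = 0.012954
  k=1: C(34,1)·0.12^1·0.88^33 = 0.060060
  k=2: C(34,2)·0.12^2·0.88^32 = 0.135136
  k=3: C(34,3)·0.12^3·0.88^31 = 0.196561
P(X ≤ 3) = 0.404712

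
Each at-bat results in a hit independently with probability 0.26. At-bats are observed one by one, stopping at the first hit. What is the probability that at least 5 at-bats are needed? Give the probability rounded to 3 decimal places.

0.300

Y = number of at-bats to the first success; geometric, p = 0.26.
P(Y > 4) = P(first 4 all fail) = (1−p)^4 = 0.29987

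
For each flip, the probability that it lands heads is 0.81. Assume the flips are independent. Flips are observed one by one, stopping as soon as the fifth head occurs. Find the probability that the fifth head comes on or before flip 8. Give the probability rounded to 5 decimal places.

Finishing within 8 flips ⇔ at least 5 successes in the first 8. With X ~ Binomial(8, 0.81), P(Y ≤ 8) = 1 − P(X ≤ 4).
  k=0: C(8,0)·0.81^0·0.19^8 = 0.0000017
  k=1: C(8,1)·0.81^1·0.19^7 = 0.0000579
  k=2: C(8,2)·0.81^2·0.19^6 = 0.0008643
  k=3: C(8,3)·0.81^3·0.19^5 = 0.0073690
  k=4: C(8,4)·0.81^4·0.19^4 = 0.0392692
1 − 0.0475622 = 0.9524378

0.95244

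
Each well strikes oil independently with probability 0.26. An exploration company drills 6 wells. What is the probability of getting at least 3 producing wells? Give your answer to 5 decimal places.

0.18556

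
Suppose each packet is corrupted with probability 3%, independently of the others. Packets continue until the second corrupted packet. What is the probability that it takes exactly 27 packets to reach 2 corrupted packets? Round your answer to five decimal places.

0.01093

Y = trial on which the second success occurs; negative binomial, r=2, p=0.03.
P(Y=27) = C(26,1) · p^2 · (1−p)^25
= 26 · 0.0009 · 0.46697 = 0.0109272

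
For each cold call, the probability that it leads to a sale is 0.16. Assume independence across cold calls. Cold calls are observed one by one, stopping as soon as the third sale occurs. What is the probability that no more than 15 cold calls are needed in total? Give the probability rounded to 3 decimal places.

Finishing within 15 cold calls ⇔ at least 3 successes in the first 15. With X ~ Binomial(15, 0.16), P(Y ≤ 15) = 1 − P(X ≤ 2).
  k=0: C(15,0)·0.16^0·0.84^15 = 0.07315
  k=1: C(15,1)·0.16^1·0.84^14 = 0.20899
  k=2: C(15,2)·0.16^2·0.84^13 = 0.27865
1 − 0.56078 = 0.43922

0.439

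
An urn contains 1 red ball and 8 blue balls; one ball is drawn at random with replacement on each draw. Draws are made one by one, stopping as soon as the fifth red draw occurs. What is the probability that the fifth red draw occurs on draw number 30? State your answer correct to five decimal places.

0.02117

Y = trial on which the fifth success occurs; negative binomial, r=5, p=0.111111.
P(Y=30) = C(29,4) · p^5 · (1−p)^25
= 23751 · 1.6935e-05 · 0.052624 = 0.0211669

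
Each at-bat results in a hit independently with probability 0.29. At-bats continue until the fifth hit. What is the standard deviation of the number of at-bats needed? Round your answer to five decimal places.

6.49705

Y = total at-bats until the fifth success; negative binomial with r=5, p=0.29.
SD(Y) = √[r(1−p)/p²] = √(42.2116528) = 6.4970495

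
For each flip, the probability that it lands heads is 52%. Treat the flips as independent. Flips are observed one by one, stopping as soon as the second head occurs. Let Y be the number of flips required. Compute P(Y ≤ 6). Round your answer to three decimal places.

0.908

Finishing within 6 flips ⇔ at least 2 successes in the first 6. With X ~ Binomial(6, 0.52), P(Y ≤ 6) = 1 − P(X ≤ 1).
  k=0: C(6,0)·0.52^0·0.48^6 = 0.01223
  k=1: C(6,1)·0.52^1·0.48^5 = 0.07950
1 − 0.09173 = 0.90827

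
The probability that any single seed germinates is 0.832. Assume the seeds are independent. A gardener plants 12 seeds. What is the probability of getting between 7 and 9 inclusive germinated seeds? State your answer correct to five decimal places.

0.31907

X ~ Binomial(12, 0.832); P(7 ≤ X ≤ 9) = Σ C(12,k) p^k (1−p)^(12−k) over k:
  k=7: C(12,7)·0.832^7·0.168^5 = 0.0292506
  k=8: C(12,8)·0.832^8·0.168^4 = 0.0905376
  k=9: C(12,9)·0.832^9·0.168^3 = 0.1992785
Total = 0.3190667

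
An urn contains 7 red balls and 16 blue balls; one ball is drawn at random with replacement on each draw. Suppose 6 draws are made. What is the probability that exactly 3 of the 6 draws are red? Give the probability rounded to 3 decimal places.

X ~ Binomial(n=6, p=0.304348).
P(X=3) = C(6,3) · p^3 · (1−p)^3
= 20 · 0.028191 · 0.33665 = 0.18981

0.190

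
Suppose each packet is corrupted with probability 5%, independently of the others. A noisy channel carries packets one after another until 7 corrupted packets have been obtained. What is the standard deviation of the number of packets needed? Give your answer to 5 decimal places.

Y = total packets until the seventh success; negative binomial with r=7, p=0.05.
SD(Y) = √[r(1−p)/p²] = √(2660.0000000) = 51.5751878

51.57519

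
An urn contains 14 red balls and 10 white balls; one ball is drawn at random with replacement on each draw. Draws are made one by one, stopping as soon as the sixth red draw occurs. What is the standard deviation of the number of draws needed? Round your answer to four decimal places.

Y = total draws until the sixth success; negative binomial with r=6, p=0.583333.
SD(Y) = √[r(1−p)/p²] = √(7.346939) = 2.710524

2.7105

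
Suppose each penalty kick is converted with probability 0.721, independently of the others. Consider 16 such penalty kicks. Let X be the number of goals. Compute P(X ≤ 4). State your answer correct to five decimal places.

0.00012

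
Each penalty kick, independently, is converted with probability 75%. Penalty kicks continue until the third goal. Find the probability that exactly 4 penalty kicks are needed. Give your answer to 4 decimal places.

0.3164

Y = trial on which the third success occurs; negative binomial, r=3, p=0.75.
P(Y=4) = C(3,2) · p^3 · (1−p)^1
= 3 · 0.42188 · 0.25 = 0.316406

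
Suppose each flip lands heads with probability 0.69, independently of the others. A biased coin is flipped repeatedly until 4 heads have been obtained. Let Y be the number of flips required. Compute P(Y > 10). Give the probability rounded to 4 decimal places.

0.0129

Needing more than 10 flips ⇔ fewer than 4 successes in the first 10. With X ~ Binomial(10, 0.69), P(Y > 10) = P(X ≤ 3).
  k=0: C(10,0)·0.69^0·0.31^10 = 0.000008
  k=1: C(10,1)·0.69^1·0.31^9 = 0.000182
  k=2: C(10,2)·0.69^2·0.31^8 = 0.001827
  k=3: C(10,3)·0.69^3·0.31^7 = 0.010846
P(X ≤ 3) = 0.012864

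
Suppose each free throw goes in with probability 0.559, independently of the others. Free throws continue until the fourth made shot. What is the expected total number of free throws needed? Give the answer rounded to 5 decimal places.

Y = total free throws until the fourth success; negative binomial with r=4, p=0.559.
E[Y] = r / p = 4 / 0.559 = 7.1556351

7.15564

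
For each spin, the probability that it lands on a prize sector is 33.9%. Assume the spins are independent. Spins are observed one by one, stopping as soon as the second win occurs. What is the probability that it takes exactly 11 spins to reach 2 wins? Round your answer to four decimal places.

0.0277

Y = trial on which the second success occurs; negative binomial, r=2, p=0.339.
P(Y=11) = C(10,1) · p^2 · (1−p)^9
= 10 · 0.11492 · 0.024089 = 0.027683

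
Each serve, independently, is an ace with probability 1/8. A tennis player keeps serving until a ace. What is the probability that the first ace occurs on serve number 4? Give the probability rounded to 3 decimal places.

Geometric (trials to first success), p = 0.125.
P(Y = 4) = (1−p)^3 · p = 0.66992 · 0.125 = 0.08374

0.084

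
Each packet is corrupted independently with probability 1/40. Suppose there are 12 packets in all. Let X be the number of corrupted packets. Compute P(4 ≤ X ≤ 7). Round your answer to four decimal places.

0.0002

X ~ Binomial(12, 0.025); P(4 ≤ X ≤ 7) = Σ C(12,k) p^k (1−p)^(12−k) over k:
  k=4: C(12,4)·0.025^4·0.975^8 = 0.000158
  k=5: C(12,5)·0.025^5·0.975^7 = 0.000006
  k=6: C(12,6)·0.025^6·0.975^6 = 0.000000
  k=7: C(12,7)·0.025^7·0.975^5 = 0.000000
Total = 0.000165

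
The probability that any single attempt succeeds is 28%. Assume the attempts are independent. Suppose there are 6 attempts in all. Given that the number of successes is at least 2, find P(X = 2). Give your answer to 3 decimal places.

X ~ Binomial(6, 0.28). Want P(X=2 | X≥2) = P(X=2) / P(X≥2).
P(X=2) = C(6,2)·0.28^2·0.72^4 = 0.31604
P(X≥2) = 1 − 0.13931 − 0.32507 = 0.53562
Ratio = 0.31604 / 0.53562 = 0.59004

0.590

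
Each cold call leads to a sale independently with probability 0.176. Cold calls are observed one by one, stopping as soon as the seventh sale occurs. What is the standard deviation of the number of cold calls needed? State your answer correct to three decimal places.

13.646

Y = total cold calls until the seventh success; negative binomial with r=7, p=0.176.
SD(Y) = √[r(1−p)/p²] = √(186.20868) = 13.64583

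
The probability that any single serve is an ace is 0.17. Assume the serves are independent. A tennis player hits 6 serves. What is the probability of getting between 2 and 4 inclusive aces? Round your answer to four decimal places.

X ~ Binomial(6, 0.17); P(2 ≤ X ≤ 4) = Σ C(6,k) p^k (1−p)^(6−k) over k:
  k=2: C(6,2)·0.17^2·0.83^4 = 0.205732
  k=3: C(6,3)·0.17^3·0.83^3 = 0.056184
  k=4: C(6,4)·0.17^4·0.83^2 = 0.008631
Total = 0.270546

0.2705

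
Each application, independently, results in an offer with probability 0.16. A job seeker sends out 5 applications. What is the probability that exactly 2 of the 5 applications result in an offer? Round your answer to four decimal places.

0.1517

X ~ Binomial(n=5, p=0.16).
P(X=2) = C(5,2) · p^2 · (1−p)^3
= 10 · 0.0256 · 0.5927 = 0.151732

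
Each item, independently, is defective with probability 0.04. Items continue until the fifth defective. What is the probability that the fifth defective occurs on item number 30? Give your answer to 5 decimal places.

0.00088

Y = trial on which the fifth success occurs; negative binomial, r=5, p=0.04.
P(Y=30) = C(29,4) · p^5 · (1−p)^25
= 23751 · 1.024e-07 · 0.3604 = 0.0008765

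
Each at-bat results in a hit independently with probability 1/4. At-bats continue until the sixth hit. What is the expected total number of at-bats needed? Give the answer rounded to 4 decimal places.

24.0000

Y = total at-bats until the sixth success; negative binomial with r=6, p=0.25.
E[Y] = r / p = 6 / 0.25 = 24.000000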